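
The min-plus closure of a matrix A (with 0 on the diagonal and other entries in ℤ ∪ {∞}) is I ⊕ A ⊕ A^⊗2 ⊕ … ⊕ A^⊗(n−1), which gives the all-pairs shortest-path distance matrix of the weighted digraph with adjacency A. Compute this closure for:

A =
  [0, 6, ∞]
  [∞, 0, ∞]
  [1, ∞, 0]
Closure =
  [0, 6, ∞]
  [∞, 0, ∞]
  [1, 7, 0]

This is the Floyd-Warshall all-pairs shortest-path computation. For each intermediate vertex k = 0, 1, …, 2, update dist[i][j] ← min(dist[i][j], dist[i][k] + dist[k][j]). The final matrix gives, for each (i, j), the minimum total weight of any directed path from i to j (possibly empty when i = j).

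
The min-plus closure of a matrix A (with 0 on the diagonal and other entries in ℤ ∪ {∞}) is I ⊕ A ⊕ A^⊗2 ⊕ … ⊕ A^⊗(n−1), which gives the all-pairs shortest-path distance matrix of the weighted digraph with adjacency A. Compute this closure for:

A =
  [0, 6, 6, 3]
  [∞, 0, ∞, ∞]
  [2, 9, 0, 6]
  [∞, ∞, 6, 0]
Closure =
  [0, 6, 6, 3]
  [∞, 0, ∞, ∞]
  [2, 8, 0, 5]
  [8, 14, 6, 0]

This is the Floyd-Warshall all-pairs shortest-path computation. For each intermediate vertex k = 0, 1, …, 3, update dist[i][j] ← min(dist[i][j], dist[i][k] + dist[k][j]). The final matrix gives, for each (i, j), the minimum total weight of any directed path from i to j (possibly empty when i = j).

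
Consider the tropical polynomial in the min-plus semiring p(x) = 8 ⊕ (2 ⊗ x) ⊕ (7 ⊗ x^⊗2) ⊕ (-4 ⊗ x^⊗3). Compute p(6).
p(6) = 8

A tropical monomial a ⊗ x^⊗i evaluates to a + i · x. Evaluating each term at x = 6:
  Term 0 contributes 8 + 0 · 6 = 8
  Term 1 contributes 2 + 1 · 6 = 8
  Term 2 contributes 7 + 2 · 6 = 19
  Term 3 contributes -4 + 3 · 6 = 14
p(6) = ⊕ of these = min[8, 8, 19, 14] = 8.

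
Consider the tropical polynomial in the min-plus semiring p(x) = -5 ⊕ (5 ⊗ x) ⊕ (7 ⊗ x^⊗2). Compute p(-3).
p(-3) = -5

A tropical monomial a ⊗ x^⊗i evaluates to a + i · x. Evaluating each term at x = -3:
  Term 0 contributes -5 + 0 · -3 = -5
  Term 1 contributes 5 + 1 · -3 = 2
  Term 2 contributes 7 + 2 · -3 = 1
p(-3) = ⊕ of these = min[-5, 2, 1] = -5.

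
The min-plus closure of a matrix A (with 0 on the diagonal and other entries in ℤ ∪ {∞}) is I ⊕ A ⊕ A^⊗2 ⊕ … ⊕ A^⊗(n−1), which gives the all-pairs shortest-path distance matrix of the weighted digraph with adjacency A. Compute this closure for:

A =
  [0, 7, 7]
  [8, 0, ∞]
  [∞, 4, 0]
Closure =
  [0, 7, 7]
  [8, 0, 15]
  [12, 4, 0]

This is the Floyd-Warshall all-pairs shortest-path computation. For each intermediate vertex k = 0, 1, …, 2, update dist[i][j] ← min(dist[i][j], dist[i][k] + dist[k][j]). The final matrix gives, for each (i, j), the minimum total weight of any directed path from i to j (possibly empty when i = j).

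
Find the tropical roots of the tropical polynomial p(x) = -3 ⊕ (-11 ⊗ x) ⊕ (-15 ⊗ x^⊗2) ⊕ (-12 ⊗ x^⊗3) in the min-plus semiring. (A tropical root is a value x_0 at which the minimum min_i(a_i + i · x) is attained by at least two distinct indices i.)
Roots: {-3, 4, 8}

Each tropical root is a break point of the lower envelope of the lines y = a_i + i · x (there are 4 lines, with slopes 0, 1, ..., 3). Only the lines that attain the minimum somewhere contribute to roots; other lines are dominated. Here the surviving (envelope) indices are i = 3, i = 2, i = 1, i = 0.
Intersections between consecutive envelope lines give the roots: for adjacent envelope indices i < j the intersection is x = (a_i − a_j) / (j − i). Reading off the sorted break points: {-3, 4, 8}.
Verification: at each break x_0, at least two indices attain the minimum of min_i(a_i + i · x_0).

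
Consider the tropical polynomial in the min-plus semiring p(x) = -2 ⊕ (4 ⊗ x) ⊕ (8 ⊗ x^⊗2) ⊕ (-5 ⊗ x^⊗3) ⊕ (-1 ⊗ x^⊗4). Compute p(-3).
p(-3) = -14

A tropical monomial a ⊗ x^⊗i evaluates to a + i · x. Evaluating each term at x = -3:
  Term 0 contributes -2 + 0 · -3 = -2
  Term 1 contributes 4 + 1 · -3 = 1
  Term 2 contributes 8 + 2 · -3 = 2
  Term 3 contributes -5 + 3 · -3 = -14
  Term 4 contributes -1 + 4 · -3 = -13
p(-3) = ⊕ of these = min[-2, 1, 2, -14, -13] = -14.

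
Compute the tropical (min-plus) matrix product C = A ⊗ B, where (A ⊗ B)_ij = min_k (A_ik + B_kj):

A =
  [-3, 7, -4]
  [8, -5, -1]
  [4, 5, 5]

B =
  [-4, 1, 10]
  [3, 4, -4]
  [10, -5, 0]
A ⊗ B =
  [-7, -9, -4]
  [-2, -6, -9]
  [0, 0, 1]

Apply the min-plus product entry-by-entry:
  C[0][0] = min over k of (A[0][0] + B[0][0] = -3 + -4 = -7, A[0][1] + B[1][0] = 7 + 3 = 10, A[0][2] + B[2][0] = -4 + 10 = 6) = -7 (attained at k = 0)
  C[0][1] = min over k of (A[0][0] + B[0][1] = -3 + 1 = -2, A[0][1] + B[1][1] = 7 + 4 = 11, A[0][2] + B[2][1] = -4 + -5 = -9) = -9 (attained at k = 2)
  C[0][2] = min over k of (A[0][0] + B[0][2] = -3 + 10 = 7, A[0][1] + B[1][2] = 7 + -4 = 3, A[0][2] + B[2][2] = -4 + 0 = -4) = -4 (attained at k = 2)
  C[1][0] = min over k of (A[1][0] + B[0][0] = 8 + -4 = 4, A[1][1] + B[1][0] = -5 + 3 = -2, A[1][2] + B[2][0] = -1 + 10 = 9) = -2 (attained at k = 1)
  C[1][1] = min over k of (A[1][0] + B[0][1] = 8 + 1 = 9, A[1][1] + B[1][1] = -5 + 4 = -1, A[1][2] + B[2][1] = -1 + -5 = -6) = -6 (attained at k = 2)
  C[1][2] = min over k of (A[1][0] + B[0][2] = 8 + 10 = 18, A[1][1] + B[1][2] = -5 + -4 = -9, A[1][2] + B[2][2] = -1 + 0 = -1) = -9 (attained at k = 1)
  C[2][0] = min over k of (A[2][0] + B[0][0] = 4 + -4 = 0, A[2][1] + B[1][0] = 5 + 3 = 8, A[2][2] + B[2][0] = 5 + 10 = 15) = 0 (attained at k = 0)
  C[2][1] = min over k of (A[2][0] + B[0][1] = 4 + 1 = 5, A[2][1] + B[1][1] = 5 + 4 = 9, A[2][2] + B[2][1] = 5 + -5 = 0) = 0 (attained at k = 2)
  C[2][2] = min over k of (A[2][0] + B[0][2] = 4 + 10 = 14, A[2][1] + B[1][2] = 5 + -4 = 1, A[2][2] + B[2][2] = 5 + 0 = 5) = 1 (attained at k = 1)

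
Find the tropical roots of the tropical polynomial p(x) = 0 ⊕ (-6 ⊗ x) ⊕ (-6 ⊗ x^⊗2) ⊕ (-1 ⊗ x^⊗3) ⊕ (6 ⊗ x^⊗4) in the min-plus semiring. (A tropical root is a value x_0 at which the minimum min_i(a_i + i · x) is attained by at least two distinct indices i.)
Roots: {-7, -5, 0, 6}

Each tropical root is a break point of the lower envelope of the lines y = a_i + i · x (there are 5 lines, with slopes 0, 1, ..., 4). Only the lines that attain the minimum somewhere contribute to roots; other lines are dominated. Here the surviving (envelope) indices are i = 4, i = 3, i = 2, i = 1, i = 0.
Intersections between consecutive envelope lines give the roots: for adjacent envelope indices i < j the intersection is x = (a_i − a_j) / (j − i). Reading off the sorted break points: {-7, -5, 0, 6}.
Verification: at each break x_0, at least two indices attain the minimum of min_i(a_i + i · x_0).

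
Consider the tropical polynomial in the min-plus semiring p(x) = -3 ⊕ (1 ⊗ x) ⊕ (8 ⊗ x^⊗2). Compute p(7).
p(7) = -3

A tropical monomial a ⊗ x^⊗i evaluates to a + i · x. Evaluating each term at x = 7:
  Term 0 contributes -3 + 0 · 7 = -3
  Term 1 contributes 1 + 1 · 7 = 8
  Term 2 contributes 8 + 2 · 7 = 22
p(7) = ⊕ of these = min[-3, 8, 22] = -3.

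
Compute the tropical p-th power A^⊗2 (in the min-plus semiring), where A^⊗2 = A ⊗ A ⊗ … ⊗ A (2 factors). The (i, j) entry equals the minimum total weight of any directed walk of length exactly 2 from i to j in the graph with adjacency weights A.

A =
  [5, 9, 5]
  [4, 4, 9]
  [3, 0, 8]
A^⊗2 =
  [8, 5, 10]
  [8, 8, 9]
  [4, 4, 8]

Each entry (A^⊗2)_ij equals the minimum over all length-2 walks i = v_0 → v_1 → … → v_2 = j of Σ_t A[v_t][v_{t+1}]. For example, for (i, j) = (0, 2) we minimise over 3 possible intermediate vertex sequences; the minimum is 10, attained along the walk 0 → 0 → 2.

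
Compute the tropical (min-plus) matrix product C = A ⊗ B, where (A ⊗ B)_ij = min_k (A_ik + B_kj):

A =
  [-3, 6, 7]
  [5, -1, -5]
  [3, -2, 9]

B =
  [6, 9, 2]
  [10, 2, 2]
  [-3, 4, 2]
A ⊗ B =
  [3, 6, -1]
  [-8, -1, -3]
  [6, 0, 0]

Apply the min-plus product entry-by-entry:
  C[0][0] = min over k of (A[0][0] + B[0][0] = -3 + 6 = 3, A[0][1] + B[1][0] = 6 + 10 = 16, A[0][2] + B[2][0] = 7 + -3 = 4) = 3 (attained at k = 0)
  C[0][1] = min over k of (A[0][0] + B[0][1] = -3 + 9 = 6, A[0][1] + B[1][1] = 6 + 2 = 8, A[0][2] + B[2][1] = 7 + 4 = 11) = 6 (attained at k = 0)
  C[0][2] = min over k of (A[0][0] + B[0][2] = -3 + 2 = -1, A[0][1] + B[1][2] = 6 + 2 = 8, A[0][2] + B[2][2] = 7 + 2 = 9) = -1 (attained at k = 0)
  C[1][0] = min over k of (A[1][0] + B[0][0] = 5 + 6 = 11, A[1][1] + B[1][0] = -1 + 10 = 9, A[1][2] + B[2][0] = -5 + -3 = -8) = -8 (attained at k = 2)
  C[1][1] = min over k of (A[1][0] + B[0][1] = 5 + 9 = 14, A[1][1] + B[1][1] = -1 + 2 = 1, A[1][2] + B[2][1] = -5 + 4 = -1) = -1 (attained at k = 2)
  C[1][2] = min over k of (A[1][0] + B[0][2] = 5 + 2 = 7, A[1][1] + B[1][2] = -1 + 2 = 1, A[1][2] + B[2][2] = -5 + 2 = -3) = -3 (attained at k = 2)
  C[2][0] = min over k of (A[2][0] + B[0][0] = 3 + 6 = 9, A[2][1] + B[1][0] = -2 + 10 = 8, A[2][2] + B[2][0] = 9 + -3 = 6) = 6 (attained at k = 2)
  C[2][1] = min over k of (A[2][0] + B[0][1] = 3 + 9 = 12, A[2][1] + B[1][1] = -2 + 2 = 0, A[2][2] + B[2][1] = 9 + 4 = 13) = 0 (attained at k = 1)
  C[2][2] = min over k of (A[2][0] + B[0][2] = 3 + 2 = 5, A[2][1] + B[1][2] = -2 + 2 = 0, A[2][2] + B[2][2] = 9 + 2 = 11) = 0 (attained at k = 1)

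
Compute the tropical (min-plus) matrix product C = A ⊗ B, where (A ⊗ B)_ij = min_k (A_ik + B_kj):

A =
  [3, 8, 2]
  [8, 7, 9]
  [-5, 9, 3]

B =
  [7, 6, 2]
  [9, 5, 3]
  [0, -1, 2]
A ⊗ B =
  [2, 1, 4]
  [9, 8, 10]
  [2, 1, -3]

Apply the min-plus product entry-by-entry:
  C[0][0] = min over k of (A[0][0] + B[0][0] = 3 + 7 = 10, A[0][1] + B[1][0] = 8 + 9 = 17, A[0][2] + B[2][0] = 2 + 0 = 2) = 2 (attained at k = 2)
  C[0][1] = min over k of (A[0][0] + B[0][1] = 3 + 6 = 9, A[0][1] + B[1][1] = 8 + 5 = 13, A[0][2] + B[2][1] = 2 + -1 = 1) = 1 (attained at k = 2)
  C[0][2] = min over k of (A[0][0] + B[0][2] = 3 + 2 = 5, A[0][1] + B[1][2] = 8 + 3 = 11, A[0][2] + B[2][2] = 2 + 2 = 4) = 4 (attained at k = 2)
  C[1][0] = min over k of (A[1][0] + B[0][0] = 8 + 7 = 15, A[1][1] + B[1][0] = 7 + 9 = 16, A[1][2] + B[2][0] = 9 + 0 = 9) = 9 (attained at k = 2)
  C[1][1] = min over k of (A[1][0] + B[0][1] = 8 + 6 = 14, A[1][1] + B[1][1] = 7 + 5 = 12, A[1][2] + B[2][1] = 9 + -1 = 8) = 8 (attained at k = 2)
  C[1][2] = min over k of (A[1][0] + B[0][2] = 8 + 2 = 10, A[1][1] + B[1][2] = 7 + 3 = 10, A[1][2] + B[2][2] = 9 + 2 = 11) = 10 (attained at k = 0)
  C[2][0] = min over k of (A[2][0] + B[0][0] = -5 + 7 = 2, A[2][1] + B[1][0] = 9 + 9 = 18, A[2][2] + B[2][0] = 3 + 0 = 3) = 2 (attained at k = 0)
  C[2][1] = min over k of (A[2][0] + B[0][1] = -5 + 6 = 1, A[2][1] + B[1][1] = 9 + 5 = 14, A[2][2] + B[2][1] = 3 + -1 = 2) = 1 (attained at k = 0)
  C[2][2] = min over k of (A[2][0] + B[0][2] = -5 + 2 = -3, A[2][1] + B[1][2] = 9 + 3 = 12, A[2][2] + B[2][2] = 3 + 2 = 5) = -3 (attained at k = 0)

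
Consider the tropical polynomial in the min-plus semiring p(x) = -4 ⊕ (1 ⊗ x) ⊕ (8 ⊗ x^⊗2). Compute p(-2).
p(-2) = -4

A tropical monomial a ⊗ x^⊗i evaluates to a + i · x. Evaluating each term at x = -2:
  Term 0 contributes -4 + 0 · -2 = -4
  Term 1 contributes 1 + 1 · -2 = -1
  Term 2 contributes 8 + 2 · -2 = 4
p(-2) = ⊕ of these = min[-4, -1, 4] = -4.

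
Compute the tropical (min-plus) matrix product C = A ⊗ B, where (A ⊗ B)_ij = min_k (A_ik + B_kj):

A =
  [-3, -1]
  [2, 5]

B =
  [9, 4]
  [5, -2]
A ⊗ B =
  [4, -3]
  [10, 3]

Apply the min-plus product entry-by-entry:
  C[0][0] = min over k of (A[0][0] + B[0][0] = -3 + 9 = 6, A[0][1] + B[1][0] = -1 + 5 = 4) = 4 (attained at k = 1)
  C[0][1] = min over k of (A[0][0] + B[0][1] = -3 + 4 = 1, A[0][1] + B[1][1] = -1 + -2 = -3) = -3 (attained at k = 1)
  C[1][0] = min over k of (A[1][0] + B[0][0] = 2 + 9 = 11, A[1][1] + B[1][0] = 5 + 5 = 10) = 10 (attained at k = 1)
  C[1][1] = min over k of (A[1][0] + B[0][1] = 2 + 4 = 6, A[1][1] + B[1][1] = 5 + -2 = 3) = 3 (attained at k = 1)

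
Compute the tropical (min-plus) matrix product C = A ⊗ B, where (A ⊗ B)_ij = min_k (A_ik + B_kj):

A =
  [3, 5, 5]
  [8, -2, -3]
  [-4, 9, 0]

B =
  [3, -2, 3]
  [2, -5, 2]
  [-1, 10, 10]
A ⊗ B =
  [4, 0, 6]
  [-4, -7, 0]
  [-1, -6, -1]

Apply the min-plus product entry-by-entry:
  C[0][0] = min over k of (A[0][0] + B[0][0] = 3 + 3 = 6, A[0][1] + B[1][0] = 5 + 2 = 7, A[0][2] + B[2][0] = 5 + -1 = 4) = 4 (attained at k = 2)
  C[0][1] = min over k of (A[0][0] + B[0][1] = 3 + -2 = 1, A[0][1] + B[1][1] = 5 + -5 = 0, A[0][2] + B[2][1] = 5 + 10 = 15) = 0 (attained at k = 1)
  C[0][2] = min over k of (A[0][0] + B[0][2] = 3 + 3 = 6, A[0][1] + B[1][2] = 5 + 2 = 7, A[0][2] + B[2][2] = 5 + 10 = 15) = 6 (attained at k = 0)
  C[1][0] = min over k of (A[1][0] + B[0][0] = 8 + 3 = 11, A[1][1] + B[1][0] = -2 + 2 = 0, A[1][2] + B[2][0] = -3 + -1 = -4) = -4 (attained at k = 2)
  C[1][1] = min over k of (A[1][0] + B[0][1] = 8 + -2 = 6, A[1][1] + B[1][1] = -2 + -5 = -7, A[1][2] + B[2][1] = -3 + 10 = 7) = -7 (attained at k = 1)
  C[1][2] = min over k of (A[1][0] + B[0][2] = 8 + 3 = 11, A[1][1] + B[1][2] = -2 + 2 = 0, A[1][2] + B[2][2] = -3 + 10 = 7) = 0 (attained at k = 1)
  C[2][0] = min over k of (A[2][0] + B[0][0] = -4 + 3 = -1, A[2][1] + B[1][0] = 9 + 2 = 11, A[2][2] + B[2][0] = 0 + -1 = -1) = -1 (attained at k = 0)
  C[2][1] = min over k of (A[2][0] + B[0][1] = -4 + -2 = -6, A[2][1] + B[1][1] = 9 + -5 = 4, A[2][2] + B[2][1] = 0 + 10 = 10) = -6 (attained at k = 0)
  C[2][2] = min over k of (A[2][0] + B[0][2] = -4 + 3 = -1, A[2][1] + B[1][2] = 9 + 2 = 11, A[2][2] + B[2][2] = 0 + 10 = 10) = -1 (attained at k = 0)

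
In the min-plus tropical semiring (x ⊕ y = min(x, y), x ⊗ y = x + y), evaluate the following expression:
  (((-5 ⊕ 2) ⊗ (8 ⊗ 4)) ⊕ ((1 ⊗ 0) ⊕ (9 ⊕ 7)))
(((-5 ⊕ 2) ⊗ (8 ⊗ 4)) ⊕ ((1 ⊗ 0) ⊕ (9 ⊕ 7))) = 1

Expand innermost to outermost. Recall ⊕ takes the minimum of its arguments and ⊗ takes their sum. Working out the expression (((-5 ⊕ 2) ⊗ (8 ⊗ 4)) ⊕ ((1 ⊗ 0) ⊕ (9 ⊕ 7))) gives 1.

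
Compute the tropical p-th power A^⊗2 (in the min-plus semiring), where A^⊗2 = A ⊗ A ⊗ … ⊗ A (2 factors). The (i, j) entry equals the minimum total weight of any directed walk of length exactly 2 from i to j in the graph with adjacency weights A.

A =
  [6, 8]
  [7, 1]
A^⊗2 =
  [12, 9]
  [8, 2]

Each entry (A^⊗2)_ij equals the minimum over all length-2 walks i = v_0 → v_1 → … → v_2 = j of Σ_t A[v_t][v_{t+1}]. For example, for (i, j) = (0, 1) we minimise over 2 possible intermediate vertex sequences; the minimum is 9, attained along the walk 0 → 1 → 1.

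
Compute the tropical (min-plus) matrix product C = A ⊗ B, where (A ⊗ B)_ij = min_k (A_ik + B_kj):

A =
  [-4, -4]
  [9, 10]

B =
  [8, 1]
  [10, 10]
A ⊗ B =
  [4, -3]
  [17, 10]

Apply the min-plus product entry-by-entry:
  C[0][0] = min over k of (A[0][0] + B[0][0] = -4 + 8 = 4, A[0][1] + B[1][0] = -4 + 10 = 6) = 4 (attained at k = 0)
  C[0][1] = min over k of (A[0][0] + B[0][1] = -4 + 1 = -3, A[0][1] + B[1][1] = -4 + 10 = 6) = -3 (attained at k = 0)
  C[1][0] = min over k of (A[1][0] + B[0][0] = 9 + 8 = 17, A[1][1] + B[1][0] = 10 + 10 = 20) = 17 (attained at k = 0)
  C[1][1] = min over k of (A[1][0] + B[0][1] = 9 + 1 = 10, A[1][1] + B[1][1] = 10 + 10 = 20) = 10 (attained at k = 0)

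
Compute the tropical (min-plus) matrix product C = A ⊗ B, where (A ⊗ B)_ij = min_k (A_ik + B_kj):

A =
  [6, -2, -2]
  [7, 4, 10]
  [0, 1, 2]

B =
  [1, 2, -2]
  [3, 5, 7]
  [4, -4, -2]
A ⊗ B =
  [1, -6, -4]
  [7, 6, 5]
  [1, -2, -2]

Apply the min-plus product entry-by-entry:
  C[0][0] = min over k of (A[0][0] + B[0][0] = 6 + 1 = 7, A[0][1] + B[1][0] = -2 + 3 = 1, A[0][2] + B[2][0] = -2 + 4 = 2) = 1 (attained at k = 1)
  C[0][1] = min over k of (A[0][0] + B[0][1] = 6 + 2 = 8, A[0][1] + B[1][1] = -2 + 5 = 3, A[0][2] + B[2][1] = -2 + -4 = -6) = -6 (attained at k = 2)
  C[0][2] = min over k of (A[0][0] + B[0][2] = 6 + -2 = 4, A[0][1] + B[1][2] = -2 + 7 = 5, A[0][2] + B[2][2] = -2 + -2 = -4) = -4 (attained at k = 2)
  C[1][0] = min over k of (A[1][0] + B[0][0] = 7 + 1 = 8, A[1][1] + B[1][0] = 4 + 3 = 7, A[1][2] + B[2][0] = 10 + 4 = 14) = 7 (attained at k = 1)
  C[1][1] = min over k of (A[1][0] + B[0][1] = 7 + 2 = 9, A[1][1] + B[1][1] = 4 + 5 = 9, A[1][2] + B[2][1] = 10 + -4 = 6) = 6 (attained at k = 2)
  C[1][2] = min over k of (A[1][0] + B[0][2] = 7 + -2 = 5, A[1][1] + B[1][2] = 4 + 7 = 11, A[1][2] + B[2][2] = 10 + -2 = 8) = 5 (attained at k = 0)
  C[2][0] = min over k of (A[2][0] + B[0][0] = 0 + 1 = 1, A[2][1] + B[1][0] = 1 + 3 = 4, A[2][2] + B[2][0] = 2 + 4 = 6) = 1 (attained at k = 0)
  C[2][1] = min over k of (A[2][0] + B[0][1] = 0 + 2 = 2, A[2][1] + B[1][1] = 1 + 5 = 6, A[2][2] + B[2][1] = 2 + -4 = -2) = -2 (attained at k = 2)
  C[2][2] = min over k of (A[2][0] + B[0][2] = 0 + -2 = -2, A[2][1] + B[1][2] = 1 + 7 = 8, A[2][2] + B[2][2] = 2 + -2 = 0) = -2 (attained at k = 0)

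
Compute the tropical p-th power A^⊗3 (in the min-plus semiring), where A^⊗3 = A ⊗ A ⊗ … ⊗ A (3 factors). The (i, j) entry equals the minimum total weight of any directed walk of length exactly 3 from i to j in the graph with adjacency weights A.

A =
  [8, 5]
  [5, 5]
A^⊗3 =
  [15, 15]
  [15, 15]

Each entry (A^⊗3)_ij equals the minimum over all length-3 walks i = v_0 → v_1 → … → v_3 = j of Σ_t A[v_t][v_{t+1}]. For example, for (i, j) = (0, 1) we minimise over 4 possible intermediate vertex sequences; the minimum is 15, attained along the walk 0 → 1 → 0 → 1.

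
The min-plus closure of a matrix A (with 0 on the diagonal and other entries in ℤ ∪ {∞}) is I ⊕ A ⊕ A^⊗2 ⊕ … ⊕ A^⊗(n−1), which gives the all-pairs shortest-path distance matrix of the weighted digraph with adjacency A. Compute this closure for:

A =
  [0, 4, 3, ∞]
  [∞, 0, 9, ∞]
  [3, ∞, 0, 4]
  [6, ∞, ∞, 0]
Closure =
  [0, 4, 3, 7]
  [12, 0, 9, 13]
  [3, 7, 0, 4]
  [6, 10, 9, 0]

This is the Floyd-Warshall all-pairs shortest-path computation. For each intermediate vertex k = 0, 1, …, 3, update dist[i][j] ← min(dist[i][j], dist[i][k] + dist[k][j]). The final matrix gives, for each (i, j), the minimum total weight of any directed path from i to j (possibly empty when i = j).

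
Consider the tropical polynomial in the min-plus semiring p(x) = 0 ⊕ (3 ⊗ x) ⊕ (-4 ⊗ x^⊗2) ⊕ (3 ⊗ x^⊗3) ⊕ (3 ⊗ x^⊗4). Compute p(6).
p(6) = 0

A tropical monomial a ⊗ x^⊗i evaluates to a + i · x. Evaluating each term at x = 6:
  Term 0 contributes 0 + 0 · 6 = 0
  Term 1 contributes 3 + 1 · 6 = 9
  Term 2 contributes -4 + 2 · 6 = 8
  Term 3 contributes 3 + 3 · 6 = 21
  Term 4 contributes 3 + 4 · 6 = 27
p(6) = ⊕ of these = min[0, 9, 8, 21, 27] = 0.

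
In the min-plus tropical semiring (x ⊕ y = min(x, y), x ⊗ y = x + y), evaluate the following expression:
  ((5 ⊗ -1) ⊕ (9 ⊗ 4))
((5 ⊗ -1) ⊕ (9 ⊗ 4)) = 4

Expand innermost to outermost. Recall ⊕ takes the minimum of its arguments and ⊗ takes their sum. Working out the expression ((5 ⊗ -1) ⊕ (9 ⊗ 4)) gives 4.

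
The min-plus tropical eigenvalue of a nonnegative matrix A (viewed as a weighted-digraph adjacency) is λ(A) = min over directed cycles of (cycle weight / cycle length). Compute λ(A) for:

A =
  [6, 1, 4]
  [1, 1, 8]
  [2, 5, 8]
λ(A) = 1

Enumerate directed cycles and compute their means (weight / length). Sample:
  cycle 0 → 0: weight = 6, length = 1, mean = 6/1 ≈ 6.000
  cycle 1 → 1: weight = 1, length = 1, mean = 1/1 ≈ 1.000
  cycle 2 → 2: weight = 8, length = 1, mean = 8/1 ≈ 8.000
  cycle 0 → 1 → 0: weight = 2, length = 2, mean = 2/2 ≈ 1.000
  cycle 0 → 2 → 0: weight = 6, length = 2, mean = 6/2 ≈ 3.000
  cycle 1 → 0 → 1: weight = 2, length = 2, mean = 2/2 ≈ 1.000
Minimum mean = 1.000, attained e.g. along the cycle 1 → 1 with weight 1 and length 1. So λ(A) = 1/1 = 1.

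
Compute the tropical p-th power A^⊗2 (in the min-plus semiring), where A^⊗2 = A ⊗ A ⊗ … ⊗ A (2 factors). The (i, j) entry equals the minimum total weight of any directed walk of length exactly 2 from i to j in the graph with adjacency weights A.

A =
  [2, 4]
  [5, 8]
A^⊗2 =
  [4, 6]
  [7, 9]

Each entry (A^⊗2)_ij equals the minimum over all length-2 walks i = v_0 → v_1 → … → v_2 = j of Σ_t A[v_t][v_{t+1}]. For example, for (i, j) = (0, 1) we minimise over 2 possible intermediate vertex sequences; the minimum is 6, attained along the walk 0 → 0 → 1.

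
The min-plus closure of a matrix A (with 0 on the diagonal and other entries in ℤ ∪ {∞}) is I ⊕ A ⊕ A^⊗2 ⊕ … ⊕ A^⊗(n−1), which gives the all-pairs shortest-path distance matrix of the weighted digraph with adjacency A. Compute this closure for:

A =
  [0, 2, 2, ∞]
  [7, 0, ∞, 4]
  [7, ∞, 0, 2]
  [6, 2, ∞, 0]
Closure =
  [0, 2, 2, 4]
  [7, 0, 9, 4]
  [7, 4, 0, 2]
  [6, 2, 8, 0]

This is the Floyd-Warshall all-pairs shortest-path computation. For each intermediate vertex k = 0, 1, …, 3, update dist[i][j] ← min(dist[i][j], dist[i][k] + dist[k][j]). The final matrix gives, for each (i, j), the minimum total weight of any directed path from i to j (possibly empty when i = j).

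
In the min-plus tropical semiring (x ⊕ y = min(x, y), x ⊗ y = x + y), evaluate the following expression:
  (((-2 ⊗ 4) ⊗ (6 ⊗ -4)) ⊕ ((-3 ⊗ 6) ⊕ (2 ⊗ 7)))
(((-2 ⊗ 4) ⊗ (6 ⊗ -4)) ⊕ ((-3 ⊗ 6) ⊕ (2 ⊗ 7))) = 3

Expand innermost to outermost. Recall ⊕ takes the minimum of its arguments and ⊗ takes their sum. Working out the expression (((-2 ⊗ 4) ⊗ (6 ⊗ -4)) ⊕ ((-3 ⊗ 6) ⊕ (2 ⊗ 7))) gives 3.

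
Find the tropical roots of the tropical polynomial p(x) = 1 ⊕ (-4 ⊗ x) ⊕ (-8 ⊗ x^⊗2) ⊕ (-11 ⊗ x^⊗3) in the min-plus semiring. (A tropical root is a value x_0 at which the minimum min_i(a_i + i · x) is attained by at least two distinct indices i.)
Roots: {3, 4, 5}

Each tropical root is a break point of the lower envelope of the lines y = a_i + i · x (there are 4 lines, with slopes 0, 1, ..., 3). Only the lines that attain the minimum somewhere contribute to roots; other lines are dominated. Here the surviving (envelope) indices are i = 3, i = 2, i = 1, i = 0.
Intersections between consecutive envelope lines give the roots: for adjacent envelope indices i < j the intersection is x = (a_i − a_j) / (j − i). Reading off the sorted break points: {3, 4, 5}.
Verification: at each break x_0, at least two indices attain the minimum of min_i(a_i + i · x_0).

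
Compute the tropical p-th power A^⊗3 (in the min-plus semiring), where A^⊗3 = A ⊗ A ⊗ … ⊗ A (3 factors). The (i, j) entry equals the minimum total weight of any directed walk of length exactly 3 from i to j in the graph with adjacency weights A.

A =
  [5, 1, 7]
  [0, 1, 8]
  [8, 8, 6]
A^⊗3 =
  [2, 2, 8]
  [1, 2, 8]
  [9, 9, 15]

Each entry (A^⊗3)_ij equals the minimum over all length-3 walks i = v_0 → v_1 → … → v_3 = j of Σ_t A[v_t][v_{t+1}]. For example, for (i, j) = (0, 2) we minimise over 9 possible intermediate vertex sequences; the minimum is 8, attained along the walk 0 → 1 → 0 → 2.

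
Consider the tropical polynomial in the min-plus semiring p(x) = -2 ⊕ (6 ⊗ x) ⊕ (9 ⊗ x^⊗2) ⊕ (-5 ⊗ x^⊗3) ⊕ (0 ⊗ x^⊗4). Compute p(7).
p(7) = -2

A tropical monomial a ⊗ x^⊗i evaluates to a + i · x. Evaluating each term at x = 7:
  Term 0 contributes -2 + 0 · 7 = -2
  Term 1 contributes 6 + 1 · 7 = 13
  Term 2 contributes 9 + 2 · 7 = 23
  Term 3 contributes -5 + 3 · 7 = 16
  Term 4 contributes 0 + 4 · 7 = 28
p(7) = ⊕ of these = min[-2, 13, 23, 16, 28] = -2.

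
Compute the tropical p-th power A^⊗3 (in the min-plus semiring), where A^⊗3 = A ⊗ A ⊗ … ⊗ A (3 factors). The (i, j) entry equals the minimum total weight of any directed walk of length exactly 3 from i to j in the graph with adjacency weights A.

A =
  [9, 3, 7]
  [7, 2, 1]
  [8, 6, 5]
A^⊗3 =
  [12, 7, 6]
  [11, 6, 5]
  [15, 10, 9]

Each entry (A^⊗3)_ij equals the minimum over all length-3 walks i = v_0 → v_1 → … → v_3 = j of Σ_t A[v_t][v_{t+1}]. For example, for (i, j) = (0, 2) we minimise over 9 possible intermediate vertex sequences; the minimum is 6, attained along the walk 0 → 1 → 1 → 2.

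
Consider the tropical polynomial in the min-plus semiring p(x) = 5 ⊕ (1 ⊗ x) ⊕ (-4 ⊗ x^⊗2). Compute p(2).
p(2) = 0

A tropical monomial a ⊗ x^⊗i evaluates to a + i · x. Evaluating each term at x = 2:
  Term 0 contributes 5 + 0 · 2 = 5
  Term 1 contributes 1 + 1 · 2 = 3
  Term 2 contributes -4 + 2 · 2 = 0
p(2) = ⊕ of these = min[5, 3, 0] = 0.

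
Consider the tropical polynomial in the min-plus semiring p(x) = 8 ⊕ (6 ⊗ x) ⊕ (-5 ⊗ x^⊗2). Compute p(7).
p(7) = 8

A tropical monomial a ⊗ x^⊗i evaluates to a + i · x. Evaluating each term at x = 7:
  Term 0 contributes 8 + 0 · 7 = 8
  Term 1 contributes 6 + 1 · 7 = 13
  Term 2 contributes -5 + 2 · 7 = 9
p(7) = ⊕ of these = min[8, 13, 9] = 8.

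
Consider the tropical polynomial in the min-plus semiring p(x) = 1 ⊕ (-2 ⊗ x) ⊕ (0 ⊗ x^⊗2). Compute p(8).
p(8) = 1

A tropical monomial a ⊗ x^⊗i evaluates to a + i · x. Evaluating each term at x = 8:
  Term 0 contributes 1 + 0 · 8 = 1
  Term 1 contributes -2 + 1 · 8 = 6
  Term 2 contributes 0 + 2 · 8 = 16
p(8) = ⊕ of these = min[1, 6, 16] = 1.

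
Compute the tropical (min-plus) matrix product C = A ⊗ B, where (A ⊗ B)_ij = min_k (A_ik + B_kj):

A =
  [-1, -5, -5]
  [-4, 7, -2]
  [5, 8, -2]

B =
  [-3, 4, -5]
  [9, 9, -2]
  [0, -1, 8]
A ⊗ B =
  [-5, -6, -7]
  [-7, -3, -9]
  [-2, -3, 0]

Apply the min-plus product entry-by-entry:
  C[0][0] = min over k of (A[0][0] + B[0][0] = -1 + -3 = -4, A[0][1] + B[1][0] = -5 + 9 = 4, A[0][2] + B[2][0] = -5 + 0 = -5) = -5 (attained at k = 2)
  C[0][1] = min over k of (A[0][0] + B[0][1] = -1 + 4 = 3, A[0][1] + B[1][1] = -5 + 9 = 4, A[0][2] + B[2][1] = -5 + -1 = -6) = -6 (attained at k = 2)
  C[0][2] = min over k of (A[0][0] + B[0][2] = -1 + -5 = -6, A[0][1] + B[1][2] = -5 + -2 = -7, A[0][2] + B[2][2] = -5 + 8 = 3) = -7 (attained at k = 1)
  C[1][0] = min over k of (A[1][0] + B[0][0] = -4 + -3 = -7, A[1][1] + B[1][0] = 7 + 9 = 16, A[1][2] + B[2][0] = -2 + 0 = -2) = -7 (attained at k = 0)
  C[1][1] = min over k of (A[1][0] + B[0][1] = -4 + 4 = 0, A[1][1] + B[1][1] = 7 + 9 = 16, A[1][2] + B[2][1] = -2 + -1 = -3) = -3 (attained at k = 2)
  C[1][2] = min over k of (A[1][0] + B[0][2] = -4 + -5 = -9, A[1][1] + B[1][2] = 7 + -2 = 5, A[1][2] + B[2][2] = -2 + 8 = 6) = -9 (attained at k = 0)
  C[2][0] = min over k of (A[2][0] + B[0][0] = 5 + -3 = 2, A[2][1] + B[1][0] = 8 + 9 = 17, A[2][2] + B[2][0] = -2 + 0 = -2) = -2 (attained at k = 2)
  C[2][1] = min over k of (A[2][0] + B[0][1] = 5 + 4 = 9, A[2][1] + B[1][1] = 8 + 9 = 17, A[2][2] + B[2][1] = -2 + -1 = -3) = -3 (attained at k = 2)
  C[2][2] = min over k of (A[2][0] + B[0][2] = 5 + -5 = 0, A[2][1] + B[1][2] = 8 + -2 = 6, A[2][2] + B[2][2] = -2 + 8 = 6) = 0 (attained at k = 0)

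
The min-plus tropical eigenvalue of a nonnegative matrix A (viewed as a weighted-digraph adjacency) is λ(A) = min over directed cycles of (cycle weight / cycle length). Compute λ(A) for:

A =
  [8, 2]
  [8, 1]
λ(A) = 1

Enumerate directed cycles and compute their means (weight / length). Sample:
  cycle 0 → 0: weight = 8, length = 1, mean = 8/1 ≈ 8.000
  cycle 1 → 1: weight = 1, length = 1, mean = 1/1 ≈ 1.000
  cycle 0 → 1 → 0: weight = 10, length = 2, mean = 10/2 ≈ 5.000
  cycle 1 → 0 → 1: weight = 10, length = 2, mean = 10/2 ≈ 5.000
Minimum mean = 1.000, attained e.g. along the cycle 1 → 1 with weight 1 and length 1. So λ(A) = 1/1 = 1.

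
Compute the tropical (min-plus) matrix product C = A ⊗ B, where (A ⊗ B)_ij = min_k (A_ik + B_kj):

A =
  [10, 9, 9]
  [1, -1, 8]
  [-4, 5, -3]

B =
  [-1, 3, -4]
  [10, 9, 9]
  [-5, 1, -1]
A ⊗ B =
  [4, 10, 6]
  [0, 4, -3]
  [-8, -2, -8]

Apply the min-plus product entry-by-entry:
  C[0][0] = min over k of (A[0][0] + B[0][0] = 10 + -1 = 9, A[0][1] + B[1][0] = 9 + 10 = 19, A[0][2] + B[2][0] = 9 + -5 = 4) = 4 (attained at k = 2)
  C[0][1] = min over k of (A[0][0] + B[0][1] = 10 + 3 = 13, A[0][1] + B[1][1] = 9 + 9 = 18, A[0][2] + B[2][1] = 9 + 1 = 10) = 10 (attained at k = 2)
  C[0][2] = min over k of (A[0][0] + B[0][2] = 10 + -4 = 6, A[0][1] + B[1][2] = 9 + 9 = 18, A[0][2] + B[2][2] = 9 + -1 = 8) = 6 (attained at k = 0)
  C[1][0] = min over k of (A[1][0] + B[0][0] = 1 + -1 = 0, A[1][1] + B[1][0] = -1 + 10 = 9, A[1][2] + B[2][0] = 8 + -5 = 3) = 0 (attained at k = 0)
  C[1][1] = min over k of (A[1][0] + B[0][1] = 1 + 3 = 4, A[1][1] + B[1][1] = -1 + 9 = 8, A[1][2] + B[2][1] = 8 + 1 = 9) = 4 (attained at k = 0)
  C[1][2] = min over k of (A[1][0] + B[0][2] = 1 + -4 = -3, A[1][1] + B[1][2] = -1 + 9 = 8, A[1][2] + B[2][2] = 8 + -1 = 7) = -3 (attained at k = 0)
  C[2][0] = min over k of (A[2][0] + B[0][0] = -4 + -1 = -5, A[2][1] + B[1][0] = 5 + 10 = 15, A[2][2] + B[2][0] = -3 + -5 = -8) = -8 (attained at k = 2)
  C[2][1] = min over k of (A[2][0] + B[0][1] = -4 + 3 = -1, A[2][1] + B[1][1] = 5 + 9 = 14, A[2][2] + B[2][1] = -3 + 1 = -2) = -2 (attained at k = 2)
  C[2][2] = min over k of (A[2][0] + B[0][2] = -4 + -4 = -8, A[2][1] + B[1][2] = 5 + 9 = 14, A[2][2] + B[2][2] = -3 + -1 = -4) = -8 (attained at k = 0)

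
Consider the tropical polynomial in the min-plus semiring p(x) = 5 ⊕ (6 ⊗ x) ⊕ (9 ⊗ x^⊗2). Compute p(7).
p(7) = 5

A tropical monomial a ⊗ x^⊗i evaluates to a + i · x. Evaluating each term at x = 7:
  Term 0 contributes 5 + 0 · 7 = 5
  Term 1 contributes 6 + 1 · 7 = 13
  Term 2 contributes 9 + 2 · 7 = 23
p(7) = ⊕ of these = min[5, 13, 23] = 5.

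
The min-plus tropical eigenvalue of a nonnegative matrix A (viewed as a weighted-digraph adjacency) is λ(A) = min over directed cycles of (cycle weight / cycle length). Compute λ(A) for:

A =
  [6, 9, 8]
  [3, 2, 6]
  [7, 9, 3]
λ(A) = 2

Enumerate directed cycles and compute their means (weight / length). Sample:
  cycle 0 → 0: weight = 6, length = 1, mean = 6/1 ≈ 6.000
  cycle 1 → 1: weight = 2, length = 1, mean = 2/1 ≈ 2.000
  cycle 2 → 2: weight = 3, length = 1, mean = 3/1 ≈ 3.000
  cycle 0 → 1 → 0: weight = 12, length = 2, mean = 12/2 ≈ 6.000
  cycle 0 → 2 → 0: weight = 15, length = 2, mean = 15/2 ≈ 7.500
  cycle 1 → 0 → 1: weight = 12, length = 2, mean = 12/2 ≈ 6.000
Minimum mean = 2.000, attained e.g. along the cycle 1 → 1 with weight 2 and length 1. So λ(A) = 2/1 = 2.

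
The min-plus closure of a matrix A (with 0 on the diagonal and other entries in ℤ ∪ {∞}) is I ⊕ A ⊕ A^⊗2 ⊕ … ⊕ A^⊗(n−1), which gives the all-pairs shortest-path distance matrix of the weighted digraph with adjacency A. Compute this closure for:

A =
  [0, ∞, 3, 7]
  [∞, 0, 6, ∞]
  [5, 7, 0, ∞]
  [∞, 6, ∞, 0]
Closure =
  [0, 10, 3, 7]
  [11, 0, 6, 18]
  [5, 7, 0, 12]
  [17, 6, 12, 0]

This is the Floyd-Warshall all-pairs shortest-path computation. For each intermediate vertex k = 0, 1, …, 3, update dist[i][j] ← min(dist[i][j], dist[i][k] + dist[k][j]). The final matrix gives, for each (i, j), the minimum total weight of any directed path from i to j (possibly empty when i = j).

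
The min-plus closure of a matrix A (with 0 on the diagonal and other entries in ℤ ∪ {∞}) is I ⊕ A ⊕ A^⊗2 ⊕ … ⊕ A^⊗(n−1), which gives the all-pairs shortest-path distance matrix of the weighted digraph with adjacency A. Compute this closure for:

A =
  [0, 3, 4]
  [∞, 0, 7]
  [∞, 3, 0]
Closure =
  [0, 3, 4]
  [∞, 0, 7]
  [∞, 3, 0]

This is the Floyd-Warshall all-pairs shortest-path computation. For each intermediate vertex k = 0, 1, …, 2, update dist[i][j] ← min(dist[i][j], dist[i][k] + dist[k][j]). The final matrix gives, for each (i, j), the minimum total weight of any directed path from i to j (possibly empty when i = j).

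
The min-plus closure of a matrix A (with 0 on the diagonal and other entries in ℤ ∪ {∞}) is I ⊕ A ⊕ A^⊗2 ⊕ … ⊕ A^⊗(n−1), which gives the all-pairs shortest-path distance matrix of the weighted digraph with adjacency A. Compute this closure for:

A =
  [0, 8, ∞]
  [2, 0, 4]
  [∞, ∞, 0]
Closure =
  [0, 8, 12]
  [2, 0, 4]
  [∞, ∞, 0]

This is the Floyd-Warshall all-pairs shortest-path computation. For each intermediate vertex k = 0, 1, …, 2, update dist[i][j] ← min(dist[i][j], dist[i][k] + dist[k][j]). The final matrix gives, for each (i, j), the minimum total weight of any directed path from i to j (possibly empty when i = j).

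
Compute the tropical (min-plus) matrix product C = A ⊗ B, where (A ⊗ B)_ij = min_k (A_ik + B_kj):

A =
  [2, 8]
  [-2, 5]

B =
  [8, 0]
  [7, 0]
A ⊗ B =
  [10, 2]
  [6, -2]

Apply the min-plus product entry-by-entry:
  C[0][0] = min over k of (A[0][0] + B[0][0] = 2 + 8 = 10, A[0][1] + B[1][0] = 8 + 7 = 15) = 10 (attained at k = 0)
  C[0][1] = min over k of (A[0][0] + B[0][1] = 2 + 0 = 2, A[0][1] + B[1][1] = 8 + 0 = 8) = 2 (attained at k = 0)
  C[1][0] = min over k of (A[1][0] + B[0][0] = -2 + 8 = 6, A[1][1] + B[1][0] = 5 + 7 = 12) = 6 (attained at k = 0)
  C[1][1] = min over k of (A[1][0] + B[0][1] = -2 + 0 = -2, A[1][1] + B[1][1] = 5 + 0 = 5) = -2 (attained at k = 0)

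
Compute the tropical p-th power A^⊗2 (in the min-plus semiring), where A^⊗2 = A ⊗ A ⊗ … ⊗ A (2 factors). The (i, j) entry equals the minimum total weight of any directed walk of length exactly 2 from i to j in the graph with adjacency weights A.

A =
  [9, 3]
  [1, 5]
A^⊗2 =
  [4, 8]
  [6, 4]

Each entry (A^⊗2)_ij equals the minimum over all length-2 walks i = v_0 → v_1 → … → v_2 = j of Σ_t A[v_t][v_{t+1}]. For example, for (i, j) = (0, 1) we minimise over 2 possible intermediate vertex sequences; the minimum is 8, attained along the walk 0 → 1 → 1.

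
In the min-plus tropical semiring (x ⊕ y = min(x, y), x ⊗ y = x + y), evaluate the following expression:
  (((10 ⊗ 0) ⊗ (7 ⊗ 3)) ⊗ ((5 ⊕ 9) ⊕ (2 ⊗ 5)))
(((10 ⊗ 0) ⊗ (7 ⊗ 3)) ⊗ ((5 ⊕ 9) ⊕ (2 ⊗ 5))) = 25

Expand innermost to outermost. Recall ⊕ takes the minimum of its arguments and ⊗ takes their sum. Working out the expression (((10 ⊗ 0) ⊗ (7 ⊗ 3)) ⊗ ((5 ⊕ 9) ⊕ (2 ⊗ 5))) gives 25.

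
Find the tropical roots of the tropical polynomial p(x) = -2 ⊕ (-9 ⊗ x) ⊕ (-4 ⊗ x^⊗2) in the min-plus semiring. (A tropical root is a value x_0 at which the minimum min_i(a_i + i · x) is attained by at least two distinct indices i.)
Roots: {-5, 7}

Each tropical root is a break point of the lower envelope of the lines y = a_i + i · x (there are 3 lines, with slopes 0, 1, ..., 2). Only the lines that attain the minimum somewhere contribute to roots; other lines are dominated. Here the surviving (envelope) indices are i = 2, i = 1, i = 0.
Intersections between consecutive envelope lines give the roots: for adjacent envelope indices i < j the intersection is x = (a_i − a_j) / (j − i). Reading off the sorted break points: {-5, 7}.
Verification: at each break x_0, at least two indices attain the minimum of min_i(a_i + i · x_0).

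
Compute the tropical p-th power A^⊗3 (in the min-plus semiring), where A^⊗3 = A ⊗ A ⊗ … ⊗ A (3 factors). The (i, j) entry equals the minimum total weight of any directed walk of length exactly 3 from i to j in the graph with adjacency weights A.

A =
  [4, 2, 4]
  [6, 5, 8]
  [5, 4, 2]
A^⊗3 =
  [11, 10, 8]
  [14, 12, 12]
  [9, 8, 6]

Each entry (A^⊗3)_ij equals the minimum over all length-3 walks i = v_0 → v_1 → … → v_3 = j of Σ_t A[v_t][v_{t+1}]. For example, for (i, j) = (0, 2) we minimise over 9 possible intermediate vertex sequences; the minimum is 8, attained along the walk 0 → 2 → 2 → 2.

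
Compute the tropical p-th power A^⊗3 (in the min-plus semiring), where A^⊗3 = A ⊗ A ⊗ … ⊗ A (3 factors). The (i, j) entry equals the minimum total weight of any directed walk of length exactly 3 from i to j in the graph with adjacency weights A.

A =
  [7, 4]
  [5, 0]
A^⊗3 =
  [9, 4]
  [5, 0]

Each entry (A^⊗3)_ij equals the minimum over all length-3 walks i = v_0 → v_1 → … → v_3 = j of Σ_t A[v_t][v_{t+1}]. For example, for (i, j) = (0, 1) we minimise over 4 possible intermediate vertex sequences; the minimum is 4, attained along the walk 0 → 1 → 1 → 1.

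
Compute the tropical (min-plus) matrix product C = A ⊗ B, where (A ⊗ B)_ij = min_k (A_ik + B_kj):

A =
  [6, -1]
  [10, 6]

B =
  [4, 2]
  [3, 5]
A ⊗ B =
  [2, 4]
  [9, 11]

Apply the min-plus product entry-by-entry:
  C[0][0] = min over k of (A[0][0] + B[0][0] = 6 + 4 = 10, A[0][1] + B[1][0] = -1 + 3 = 2) = 2 (attained at k = 1)
  C[0][1] = min over k of (A[0][0] + B[0][1] = 6 + 2 = 8, A[0][1] + B[1][1] = -1 + 5 = 4) = 4 (attained at k = 1)
  C[1][0] = min over k of (A[1][0] + B[0][0] = 10 + 4 = 14, A[1][1] + B[1][0] = 6 + 3 = 9) = 9 (attained at k = 1)
  C[1][1] = min over k of (A[1][0] + B[0][1] = 10 + 2 = 12, A[1][1] + B[1][1] = 6 + 5 = 11) = 11 (attained at k = 1)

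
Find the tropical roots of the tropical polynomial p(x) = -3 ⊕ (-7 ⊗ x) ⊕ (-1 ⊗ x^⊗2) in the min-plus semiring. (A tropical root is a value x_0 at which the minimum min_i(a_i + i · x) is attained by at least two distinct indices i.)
Roots: {-6, 4}

Each tropical root is a break point of the lower envelope of the lines y = a_i + i · x (there are 3 lines, with slopes 0, 1, ..., 2). Only the lines that attain the minimum somewhere contribute to roots; other lines are dominated. Here the surviving (envelope) indices are i = 2, i = 1, i = 0.
Intersections between consecutive envelope lines give the roots: for adjacent envelope indices i < j the intersection is x = (a_i − a_j) / (j − i). Reading off the sorted break points: {-6, 4}.
Verification: at each break x_0, at least two indices attain the minimum of min_i(a_i + i · x_0).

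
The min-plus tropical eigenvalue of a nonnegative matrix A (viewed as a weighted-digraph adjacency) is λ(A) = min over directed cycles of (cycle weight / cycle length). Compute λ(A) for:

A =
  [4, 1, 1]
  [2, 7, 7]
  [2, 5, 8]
λ(A) = 3/2

Enumerate directed cycles and compute their means (weight / length). Sample:
  cycle 0 → 0: weight = 4, length = 1, mean = 4/1 ≈ 4.000
  cycle 1 → 1: weight = 7, length = 1, mean = 7/1 ≈ 7.000
  cycle 2 → 2: weight = 8, length = 1, mean = 8/1 ≈ 8.000
  cycle 0 → 1 → 0: weight = 3, length = 2, mean = 3/2 ≈ 1.500
  cycle 0 → 2 → 0: weight = 3, length = 2, mean = 3/2 ≈ 1.500
  cycle 1 → 0 → 1: weight = 3, length = 2, mean = 3/2 ≈ 1.500
Minimum mean = 1.500, attained e.g. along the cycle 0 → 1 → 0 with weight 3 and length 2. So λ(A) = 3/2 = 3/2.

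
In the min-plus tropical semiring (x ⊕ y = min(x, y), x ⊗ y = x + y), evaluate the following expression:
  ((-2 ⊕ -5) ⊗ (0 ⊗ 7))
((-2 ⊕ -5) ⊗ (0 ⊗ 7)) = 2

Expand innermost to outermost. Recall ⊕ takes the minimum of its arguments and ⊗ takes their sum. Working out the expression ((-2 ⊕ -5) ⊗ (0 ⊗ 7)) gives 2.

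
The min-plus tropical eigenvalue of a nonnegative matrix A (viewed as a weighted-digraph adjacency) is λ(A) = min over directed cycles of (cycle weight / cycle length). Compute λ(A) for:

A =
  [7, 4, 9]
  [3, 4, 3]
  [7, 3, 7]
λ(A) = 3

Enumerate directed cycles and compute their means (weight / length). Sample:
  cycle 0 → 0: weight = 7, length = 1, mean = 7/1 ≈ 7.000
  cycle 1 → 1: weight = 4, length = 1, mean = 4/1 ≈ 4.000
  cycle 2 → 2: weight = 7, length = 1, mean = 7/1 ≈ 7.000
  cycle 0 → 1 → 0: weight = 7, length = 2, mean = 7/2 ≈ 3.500
  cycle 0 → 2 → 0: weight = 16, length = 2, mean = 16/2 ≈ 8.000
  cycle 1 → 0 → 1: weight = 7, length = 2, mean = 7/2 ≈ 3.500
Minimum mean = 3.000, attained e.g. along the cycle 1 → 2 → 1 with weight 6 and length 2. So λ(A) = 6/2 = 3.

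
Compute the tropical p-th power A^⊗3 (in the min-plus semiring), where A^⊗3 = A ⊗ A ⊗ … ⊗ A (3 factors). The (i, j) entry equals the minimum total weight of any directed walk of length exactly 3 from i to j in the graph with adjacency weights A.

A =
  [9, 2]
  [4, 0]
A^⊗3 =
  [6, 2]
  [4, 0]

Each entry (A^⊗3)_ij equals the minimum over all length-3 walks i = v_0 → v_1 → … → v_3 = j of Σ_t A[v_t][v_{t+1}]. For example, for (i, j) = (0, 1) we minimise over 4 possible intermediate vertex sequences; the minimum is 2, attained along the walk 0 → 1 → 1 → 1.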